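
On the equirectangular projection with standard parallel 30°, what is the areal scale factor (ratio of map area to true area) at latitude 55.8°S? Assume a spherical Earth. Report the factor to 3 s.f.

1.54

In the equirectangular projection with standard parallel φ₀ = 30° (x = Rλ cos φ₀, y = Rφ), meridians are true-scale (h = 1) and the parallel scale is k = cos φ₀ / cos φ.
Areal scale = h·k = 1 × cos φ₀ / cos φ; at 55.8°, h = 1.000, k = 1.541, so h·k = 1.541.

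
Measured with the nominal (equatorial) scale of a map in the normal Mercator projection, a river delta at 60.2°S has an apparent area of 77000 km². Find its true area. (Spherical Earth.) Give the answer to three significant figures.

For Mercator, h = k = sec φ (a conformal cylindrical projection has a single point scale, 1/cos φ).
Areal scale = k² = sec²φ = 1/cos²(60.2°) = 1/0.4970² = 4.049.
True area = apparent / (areal scale) = 77000 / 4.049 ≈ 19000 km².

19000 km²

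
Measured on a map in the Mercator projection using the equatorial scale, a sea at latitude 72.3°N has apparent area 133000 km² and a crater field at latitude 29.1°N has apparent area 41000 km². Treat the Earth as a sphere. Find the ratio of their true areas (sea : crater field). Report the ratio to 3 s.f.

On Mercator the areal scale is sec²φ, so true area = apparent × cos²φ.
True area of sea: 133000 × cos²(72.3°) = 133000 × 0.09244 = 12290 km².
True area of crater field: 41000 × cos²(29.1°) = 41000 × 0.7635 = 31300 km².
Ratio = 12290 / 31300 ≈ 0.393.

0.393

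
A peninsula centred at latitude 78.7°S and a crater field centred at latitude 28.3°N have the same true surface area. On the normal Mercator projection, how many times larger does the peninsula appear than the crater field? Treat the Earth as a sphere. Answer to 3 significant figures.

20.2

Mercator is conformal with k = sec φ, so areal scale = k² = sec²φ.
At 78.7°: sec²(78.7°) = 1/0.1959² = 26.05.
At 28.3°: sec²(28.3°) = 1/0.8805² = 1.290.
Ratio = 26.05/1.290 = cos²(28.3°)/cos²(78.7°) ≈ 20.2.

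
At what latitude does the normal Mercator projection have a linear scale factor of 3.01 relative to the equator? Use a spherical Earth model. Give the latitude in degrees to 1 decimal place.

70.6°

Mercator scale is k = sec φ = 1/cos φ.
1/cos φ = 3.01  ⇒  cos φ = 0.3322  ⇒  φ = arccos(0.3322) ≈ 70.6°.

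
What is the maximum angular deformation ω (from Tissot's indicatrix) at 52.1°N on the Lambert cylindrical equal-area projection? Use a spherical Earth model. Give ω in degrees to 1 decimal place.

The Lambert cylindrical equal-area projection is the cylindrical equal-area projection with its standard parallel at the equator (φ₀ = 0). A cylindrical equal-area projection with standard parallel φ₀ has meridian scale h = cos φ / cos φ₀ and parallel scale k = cos φ₀ / cos φ (so areas are preserved, h·k = 1).
At 52.1°: h = 0.6143, k = 1.628; principal scales a = 1.628, b = 0.6143.
sin(ω/2) = (a − b)/(a + b) = 1.014/2.242 = 0.4521, so ω = 2 arcsin(0.4521) ≈ 53.8°.

53.8°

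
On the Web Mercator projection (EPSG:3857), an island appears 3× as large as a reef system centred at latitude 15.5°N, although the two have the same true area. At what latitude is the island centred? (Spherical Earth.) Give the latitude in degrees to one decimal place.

Mercator areal scale is sec²φ, so apparent-area ratio = sec²φ₁ / sec²φ₂ = cos²φ₂ / cos²φ₁.
cos²φ₂ / cos²φ₁ = 3  ⇒  cos φ₁ = cos 15.5° / √3 = 0.9636/1.732 = 0.5564.
φ₁ = arccos(0.5564) ≈ 56.2°.

56.2°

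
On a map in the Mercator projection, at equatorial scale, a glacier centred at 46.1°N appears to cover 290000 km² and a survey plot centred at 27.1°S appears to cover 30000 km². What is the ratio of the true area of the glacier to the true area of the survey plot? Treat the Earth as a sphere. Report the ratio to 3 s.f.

Mercator's areal exaggeration is sec²φ; hence true area = (apparent area) · cos²φ.
True area of glacier: 290000 × cos²(46.1°) = 290000 × 0.4808 = 139400 km².
True area of survey plot: 30000 × cos²(27.1°) = 30000 × 0.7925 = 23770 km².
Ratio = 139400 / 23770 ≈ 5.86.

5.86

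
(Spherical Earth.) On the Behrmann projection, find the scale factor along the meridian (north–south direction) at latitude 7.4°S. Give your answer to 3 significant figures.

1.15

The Behrmann projection is cylindrical equal-area with φ₀ = 30°. A cylindrical equal-area projection with standard parallel φ₀ has meridian scale h = cos φ / cos φ₀ and parallel scale k = cos φ₀ / cos φ (so areas are preserved, h·k = 1).
h = cos 7.4° / cos 30° = 0.9917/0.8660 = 1.145.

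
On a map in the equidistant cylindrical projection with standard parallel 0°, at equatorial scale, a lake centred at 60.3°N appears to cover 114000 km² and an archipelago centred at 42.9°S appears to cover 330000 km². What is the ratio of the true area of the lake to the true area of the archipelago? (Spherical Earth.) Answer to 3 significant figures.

0.234

On the plate carrée, areal scale = h·k = 1 × sec φ, so true area = apparent × cos φ.
True area of lake: 114000 × cos(60.3°) = 114000 × 0.4955 = 56480 km².
True area of archipelago: 330000 × cos(42.9°) = 330000 × 0.7325 = 241700 km².
Ratio = 56480 / 241700 ≈ 0.234.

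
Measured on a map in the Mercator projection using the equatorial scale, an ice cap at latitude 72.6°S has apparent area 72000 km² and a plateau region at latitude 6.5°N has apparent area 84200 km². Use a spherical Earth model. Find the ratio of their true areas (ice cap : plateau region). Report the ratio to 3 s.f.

0.0775

Since Mercator area scale is 1/cos²φ, the true area equals the apparent area multiplied by cos²φ.
True area of ice cap: 72000 × cos²(72.6°) = 72000 × 0.08943 = 6439 km².
True area of plateau region: 84200 × cos²(6.5°) = 84200 × 0.9872 = 83120 km².
Ratio = 6439 / 83120 ≈ 0.0775.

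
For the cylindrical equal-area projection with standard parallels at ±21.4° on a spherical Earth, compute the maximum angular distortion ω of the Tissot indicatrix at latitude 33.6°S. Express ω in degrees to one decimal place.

A cylindrical equal-area projection with standard parallel φ₀ has meridian scale h = cos φ / cos φ₀ and parallel scale k = cos φ₀ / cos φ (so areas are preserved, h·k = 1).
At 33.6°: h = 0.8946, k = 1.118; principal scales a = 1.118, b = 0.8946.
sin(ω/2) = (a − b)/(a + b) = 0.2232/2.012 = 0.1109, so ω = 2 arcsin(0.1109) ≈ 12.7°.

12.7°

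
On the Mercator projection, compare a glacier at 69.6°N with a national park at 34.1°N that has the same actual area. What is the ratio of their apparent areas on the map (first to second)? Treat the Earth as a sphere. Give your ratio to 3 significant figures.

5.64

On Mercator, area is exaggerated by sec²φ = 1/cos²φ.
At 69.6°: sec²(69.6°) = 1/0.3486² = 8.230.
At 34.1°: sec²(34.1°) = 1/0.8281² = 1.458.
Ratio = 8.230/1.458 = cos²(34.1°)/cos²(69.6°) ≈ 5.64.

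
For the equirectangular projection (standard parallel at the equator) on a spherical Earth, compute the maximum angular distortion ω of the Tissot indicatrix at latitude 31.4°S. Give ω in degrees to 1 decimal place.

In the plate carrée (x = Rλ, y = Rφ), meridians are true-scale (h = 1) and parallels are stretched by k = sec φ.
At 31.4°: h = 1.000, k = 1.172; principal scales a = 1.172, b = 1.000.
sin(ω/2) = (a − b)/(a + b) = 0.1716/2.172 = 0.07901, so ω = 2 arcsin(0.07901) ≈ 9.1°.

9.1°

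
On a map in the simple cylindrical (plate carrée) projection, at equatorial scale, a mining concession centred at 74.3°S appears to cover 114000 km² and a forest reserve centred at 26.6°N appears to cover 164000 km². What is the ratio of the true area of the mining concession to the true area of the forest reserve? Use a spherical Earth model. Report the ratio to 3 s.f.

0.210

Plate carrée has h = 1 and k = sec φ, giving areal scale sec φ; true area = (apparent area) · cos φ.
True area of mining concession: 114000 × cos(74.3°) = 114000 × 0.2706 = 30850 km².
True area of forest reserve: 164000 × cos(26.6°) = 164000 × 0.8942 = 146600 km².
Ratio = 30850 / 146600 ≈ 0.210.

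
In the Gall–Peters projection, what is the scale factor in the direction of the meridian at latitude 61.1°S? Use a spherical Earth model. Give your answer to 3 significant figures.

The Gall–Peters projection is cylindrical equal-area with φ₀ = 45°. Cylindrical equal-area (φ₀ = 45°): h = cos φ / cos 45° along meridians, k = cos 45° / cos φ along parallels; h·k = 1.
h = cos 61.1° / cos 45° = 0.4833/0.7071 = 0.6835.

0.683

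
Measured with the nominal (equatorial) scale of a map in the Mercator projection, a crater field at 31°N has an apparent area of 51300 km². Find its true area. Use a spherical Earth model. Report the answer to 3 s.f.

37700 km²

For Mercator, h = k = sec φ (a conformal cylindrical projection has a single point scale, 1/cos φ).
Areal scale = k² = sec²φ = 1/cos²(31°) = 1/0.8572² = 1.361.
True area = apparent / (areal scale) = 51300 / 1.361 ≈ 37700 km².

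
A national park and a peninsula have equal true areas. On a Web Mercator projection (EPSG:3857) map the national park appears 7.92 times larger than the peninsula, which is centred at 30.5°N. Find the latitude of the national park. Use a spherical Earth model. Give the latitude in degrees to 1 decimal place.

Mercator areal scale is sec²φ, so apparent-area ratio = sec²φ₁ / sec²φ₂ = cos²φ₂ / cos²φ₁.
cos²φ₂ / cos²φ₁ = 7.92  ⇒  cos φ₁ = cos 30.5° / √7.92 = 0.8616/2.814 = 0.3062.
φ₁ = arccos(0.3062) ≈ 72.2°.

72.2°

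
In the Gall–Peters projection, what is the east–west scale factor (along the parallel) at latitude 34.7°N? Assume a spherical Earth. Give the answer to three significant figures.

0.860

Gall–Peters is a cylindrical equal-area projection with standard parallels at ±45°. For cylindrical equal-area with standard parallel φ₀, h = cos φ / cos φ₀ and k = cos φ₀ / cos φ, so h·k = 1.
k = cos 45° / cos 34.7° = 0.7071/0.8221 = 0.8601.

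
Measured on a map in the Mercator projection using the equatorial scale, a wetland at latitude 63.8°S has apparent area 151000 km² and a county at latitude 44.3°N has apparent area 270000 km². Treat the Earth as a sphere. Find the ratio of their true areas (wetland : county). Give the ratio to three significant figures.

Since Mercator area scale is 1/cos²φ, the true area equals the apparent area multiplied by cos²φ.
True area of wetland: 151000 × cos²(63.8°) = 151000 × 0.1949 = 29430 km².
True area of county: 270000 × cos²(44.3°) = 270000 × 0.5122 = 138300 km².
Ratio = 29430 / 138300 ≈ 0.213.

0.213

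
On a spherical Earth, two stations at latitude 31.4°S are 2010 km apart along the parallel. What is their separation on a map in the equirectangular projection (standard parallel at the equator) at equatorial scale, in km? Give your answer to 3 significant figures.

2350 km

In the plate carrée (x = Rλ, y = Rφ), meridians are true-scale (h = 1) and parallels are stretched by k = sec φ.
Along the parallel, k = sec 31.4° = 1/0.8536 = 1.172.
Map distance = 2010 × 1.172 ≈ 2350 km.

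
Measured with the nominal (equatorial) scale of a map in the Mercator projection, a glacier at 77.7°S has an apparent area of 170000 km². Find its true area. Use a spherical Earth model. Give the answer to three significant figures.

7710 km²

Mercator is conformal, so the point scale is isotropic: h = k = sec φ = 1/cos φ.
Areal scale = k² = sec²φ = 1/cos²(77.7°) = 1/0.2130² = 22.04.
True area = apparent / (areal scale) = 170000 / 22.04 ≈ 7710 km².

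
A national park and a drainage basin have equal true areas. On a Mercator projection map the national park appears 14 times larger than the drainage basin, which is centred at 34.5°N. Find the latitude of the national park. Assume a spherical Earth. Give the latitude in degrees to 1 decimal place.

77.3°

On Mercator, (apparent₁)/(apparent₂) = sec²φ₁ / sec²φ₂ when true areas are equal.
cos²φ₂ / cos²φ₁ = 14  ⇒  cos φ₁ = cos 34.5° / √14 = 0.8241/3.742 = 0.2203.
φ₁ = arccos(0.2203) ≈ 77.3°.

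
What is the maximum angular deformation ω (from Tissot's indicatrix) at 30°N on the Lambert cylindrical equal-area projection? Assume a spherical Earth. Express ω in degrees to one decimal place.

16.4°

The Lambert cylindrical equal-area projection is the cylindrical equal-area projection with its standard parallel at the equator (φ₀ = 0). For cylindrical equal-area with standard parallel φ₀, h = cos φ / cos φ₀ and k = cos φ₀ / cos φ, so h·k = 1.
At 30°: h = 0.8660, k = 1.155; principal scales a = 1.155, b = 0.8660.
sin(ω/2) = (a − b)/(a + b) = 0.2887/2.021 = 0.1429, so ω = 2 arcsin(0.1429) ≈ 16.4°.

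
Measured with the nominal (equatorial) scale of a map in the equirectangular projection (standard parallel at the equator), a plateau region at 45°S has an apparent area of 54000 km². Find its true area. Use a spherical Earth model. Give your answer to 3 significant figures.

38200 km²

Plate carrée maps x = Rλ, y = Rφ. The meridian scale is h = 1 and the parallel scale is k = 1/cos φ = sec φ.
Areal scale = h·k = 1 × sec φ; at 45°, h = 1.000, k = 1.414, so h·k = 1.414.
True area = apparent / (areal scale) = 54000 / 1.414 ≈ 38200 km².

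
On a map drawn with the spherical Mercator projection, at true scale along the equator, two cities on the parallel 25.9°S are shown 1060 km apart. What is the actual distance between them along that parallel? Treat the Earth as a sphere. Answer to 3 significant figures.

For Mercator, h = k = sec φ (a conformal cylindrical projection has a single point scale, 1/cos φ).
Along the parallel at 25.9°, map distances are exaggerated by k = sec 25.9° = 1.112.
True distance = 1060 / 1.112 = 1060 × cos 25.9° ≈ 954 km.

954 km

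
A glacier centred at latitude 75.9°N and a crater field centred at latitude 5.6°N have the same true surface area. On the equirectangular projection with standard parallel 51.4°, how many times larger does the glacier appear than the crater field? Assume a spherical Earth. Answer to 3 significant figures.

4.09

With standard parallel φ₀ = 51.4°, the equirectangular projection gives x = Rλ cos φ₀, y = Rφ, so h = 1 and k = cos 51.4° / cos φ.
Areal scale at 75.9°: h·k = 1.000 × 2.561 = 2.561.
Areal scale at 5.6°: h·k = 1.000 × 0.6269 = 0.6269.
Ratio = 2.561/0.6269 ≈ 4.09.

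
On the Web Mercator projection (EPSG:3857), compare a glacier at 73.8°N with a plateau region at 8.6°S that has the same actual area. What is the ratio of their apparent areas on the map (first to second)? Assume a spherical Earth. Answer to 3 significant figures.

Mercator is conformal with k = sec φ, so areal scale = k² = sec²φ.
At 73.8°: sec²(73.8°) = 1/0.2790² = 12.85.
At 8.6°: sec²(8.6°) = 1/0.9888² = 1.023.
Ratio = 12.85/1.023 = cos²(8.6°)/cos²(73.8°) ≈ 12.6.

12.6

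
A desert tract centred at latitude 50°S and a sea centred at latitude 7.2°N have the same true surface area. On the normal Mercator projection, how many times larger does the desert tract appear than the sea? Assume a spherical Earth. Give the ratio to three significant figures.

2.38

Mercator is conformal with k = sec φ, so areal scale = k² = sec²φ.
At 50°: sec²(50°) = 1/0.6428² = 2.420.
At 7.2°: sec²(7.2°) = 1/0.9921² = 1.016.
Ratio = 2.420/1.016 = cos²(7.2°)/cos²(50°) ≈ 2.38.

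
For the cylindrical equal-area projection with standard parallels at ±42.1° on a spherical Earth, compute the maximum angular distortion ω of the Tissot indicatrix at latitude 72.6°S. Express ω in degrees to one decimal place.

A cylindrical equal-area projection with standard parallel φ₀ has meridian scale h = cos φ / cos φ₀ and parallel scale k = cos φ₀ / cos φ (so areas are preserved, h·k = 1).
At 72.6°: h = 0.4030, k = 2.481; principal scales a = 2.481, b = 0.4030.
sin(ω/2) = (a − b)/(a + b) = 2.078/2.884 = 0.7205, so ω = 2 arcsin(0.7205) ≈ 92.2°.

92.2°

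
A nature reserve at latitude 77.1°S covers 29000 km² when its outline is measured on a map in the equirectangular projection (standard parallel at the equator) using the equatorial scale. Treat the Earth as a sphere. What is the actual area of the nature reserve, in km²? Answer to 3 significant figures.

In the plate carrée (x = Rλ, y = Rφ), meridians are true-scale (h = 1) and parallels are stretched by k = sec φ.
Areal scale = h·k = 1 × sec φ; at 77.1°, h = 1.000, k = 4.479, so h·k = 4.479.
True area = apparent / (areal scale) = 29000 / 4.479 ≈ 6470 km².

6470 km²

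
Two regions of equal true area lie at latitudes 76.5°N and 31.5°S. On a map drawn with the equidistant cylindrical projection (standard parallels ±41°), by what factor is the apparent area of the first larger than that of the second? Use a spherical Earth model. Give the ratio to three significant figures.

3.65

In the equirectangular projection with standard parallel φ₀ = 41° (x = Rλ cos φ₀, y = Rφ), meridians are true-scale (h = 1) and the parallel scale is k = cos φ₀ / cos φ.
Areal scale at 76.5°: h·k = 1.000 × 3.233 = 3.233.
Areal scale at 31.5°: h·k = 1.000 × 0.8851 = 0.8851.
Ratio = 3.233/0.8851 ≈ 3.65.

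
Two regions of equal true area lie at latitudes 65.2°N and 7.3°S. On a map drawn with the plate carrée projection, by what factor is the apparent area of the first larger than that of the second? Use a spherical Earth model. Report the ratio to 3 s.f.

2.36

Plate carrée maps x = Rλ, y = Rφ. The meridian scale is h = 1 and the parallel scale is k = 1/cos φ = sec φ.
Areal scale at 65.2°: h·k = 1.000 × 2.384 = 2.384.
Areal scale at 7.3°: h·k = 1.000 × 1.008 = 1.008.
Ratio = 2.384/1.008 ≈ 2.36.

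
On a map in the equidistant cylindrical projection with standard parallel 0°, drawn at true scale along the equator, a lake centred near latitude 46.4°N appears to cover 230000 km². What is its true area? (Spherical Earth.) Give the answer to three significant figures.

159000 km²

Plate carrée maps x = Rλ, y = Rφ. The meridian scale is h = 1 and the parallel scale is k = 1/cos φ = sec φ.
Areal scale = h·k = 1 × sec φ; at 46.4°, h = 1.000, k = 1.450, so h·k = 1.450.
True area = apparent / (areal scale) = 230000 / 1.450 ≈ 159000 km².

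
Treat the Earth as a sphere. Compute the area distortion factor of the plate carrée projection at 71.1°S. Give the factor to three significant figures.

3.09

For the equirectangular projection with φ₀ = 0 (plate carrée), h = 1 along meridians and k = sec φ along parallels.
Areal scale = h·k = 1 × sec φ; at 71.1°, h = 1.000, k = 3.087, so h·k = 3.087.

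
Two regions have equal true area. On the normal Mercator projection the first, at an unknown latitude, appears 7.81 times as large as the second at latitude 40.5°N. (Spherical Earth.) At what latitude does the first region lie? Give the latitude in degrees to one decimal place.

74.2°

Mercator areal scale is sec²φ, so apparent-area ratio = sec²φ₁ / sec²φ₂ = cos²φ₂ / cos²φ₁.
cos²φ₂ / cos²φ₁ = 7.81  ⇒  cos φ₁ = cos 40.5° / √7.81 = 0.7604/2.795 = 0.2721.
φ₁ = arccos(0.2721) ≈ 74.2°.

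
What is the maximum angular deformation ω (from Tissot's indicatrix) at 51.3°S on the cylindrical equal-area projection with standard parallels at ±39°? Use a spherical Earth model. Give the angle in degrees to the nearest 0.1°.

24.7°

A cylindrical equal-area projection with standard parallel φ₀ has meridian scale h = cos φ / cos φ₀ and parallel scale k = cos φ₀ / cos φ (so areas are preserved, h·k = 1).
At 51.3°: h = 0.8045, k = 1.243; principal scales a = 1.243, b = 0.8045.
sin(ω/2) = (a − b)/(a + b) = 0.4384/2.047 = 0.2141, so ω = 2 arcsin(0.2141) ≈ 24.7°.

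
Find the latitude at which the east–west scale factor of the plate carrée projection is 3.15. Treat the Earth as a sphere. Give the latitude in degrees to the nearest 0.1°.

71.5°

Plate carrée: h = 1, k = sec φ along parallels.
sec φ = 3.15  ⇒  cos φ = 0.3175  ⇒  φ ≈ 71.5°.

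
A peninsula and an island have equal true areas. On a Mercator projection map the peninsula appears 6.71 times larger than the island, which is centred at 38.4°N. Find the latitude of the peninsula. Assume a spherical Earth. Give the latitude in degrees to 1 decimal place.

Mercator areal scale is sec²φ, so apparent-area ratio = sec²φ₁ / sec²φ₂ = cos²φ₂ / cos²φ₁.
cos²φ₂ / cos²φ₁ = 6.71  ⇒  cos φ₁ = cos 38.4° / √6.71 = 0.7837/2.590 = 0.3025.
φ₁ = arccos(0.3025) ≈ 72.4°.

72.4°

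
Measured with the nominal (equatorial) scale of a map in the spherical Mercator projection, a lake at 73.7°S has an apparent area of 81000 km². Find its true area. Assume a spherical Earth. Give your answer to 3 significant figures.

6380 km²

Mercator is conformal, so the point scale is isotropic: h = k = sec φ = 1/cos φ.
Areal scale = k² = sec²φ = 1/cos²(73.7°) = 1/0.2807² = 12.69.
True area = apparent / (areal scale) = 81000 / 12.69 ≈ 6380 km².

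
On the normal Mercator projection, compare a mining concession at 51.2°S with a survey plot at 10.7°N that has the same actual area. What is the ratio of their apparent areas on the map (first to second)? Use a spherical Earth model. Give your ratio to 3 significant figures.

2.46

On Mercator, area is exaggerated by sec²φ = 1/cos²φ.
At 51.2°: sec²(51.2°) = 1/0.6266² = 2.547.
At 10.7°: sec²(10.7°) = 1/0.9826² = 1.036.
Ratio = 2.547/1.036 = cos²(10.7°)/cos²(51.2°) ≈ 2.46.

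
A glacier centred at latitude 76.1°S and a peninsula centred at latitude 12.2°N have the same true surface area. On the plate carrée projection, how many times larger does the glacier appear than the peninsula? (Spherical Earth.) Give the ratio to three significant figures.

4.07

In the plate carrée (x = Rλ, y = Rφ), meridians are true-scale (h = 1) and parallels are stretched by k = sec φ.
Areal scale at 76.1°: h·k = 1.000 × 4.163 = 4.163.
Areal scale at 12.2°: h·k = 1.000 × 1.023 = 1.023.
Ratio = 4.163/1.023 ≈ 4.07.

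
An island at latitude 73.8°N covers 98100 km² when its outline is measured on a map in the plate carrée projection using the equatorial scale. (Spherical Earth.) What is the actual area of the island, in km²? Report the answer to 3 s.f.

27400 km²

In the plate carrée (x = Rλ, y = Rφ), meridians are true-scale (h = 1) and parallels are stretched by k = sec φ.
Areal scale = h·k = 1 × sec φ; at 73.8°, h = 1.000, k = 3.584, so h·k = 3.584.
True area = apparent / (areal scale) = 98100 / 3.584 ≈ 27400 km².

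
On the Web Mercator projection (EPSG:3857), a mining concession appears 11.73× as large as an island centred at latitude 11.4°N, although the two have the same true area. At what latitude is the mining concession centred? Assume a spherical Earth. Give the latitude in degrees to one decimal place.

73.4°

For equal true areas on Mercator, apparent areas scale as sec²φ, so the ratio is cos²φ₂ / cos²φ₁.
cos²φ₂ / cos²φ₁ = 11.73  ⇒  cos φ₁ = cos 11.4° / √11.73 = 0.9803/3.425 = 0.2862.
φ₁ = arccos(0.2862) ≈ 73.4°.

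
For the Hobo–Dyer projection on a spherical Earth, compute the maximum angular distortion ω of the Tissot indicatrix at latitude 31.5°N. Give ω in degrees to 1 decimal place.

The Hobo–Dyer projection is cylindrical equal-area with φ₀ = 37.5°. A cylindrical equal-area projection with standard parallel φ₀ has meridian scale h = cos φ / cos φ₀ and parallel scale k = cos φ₀ / cos φ (so areas are preserved, h·k = 1).
At 31.5°: h = 1.075, k = 0.9305; principal scales a = 1.075, b = 0.9305.
sin(ω/2) = (a − b)/(a + b) = 0.1443/2.005 = 0.07194, so ω = 2 arcsin(0.07194) ≈ 8.3°.

8.3°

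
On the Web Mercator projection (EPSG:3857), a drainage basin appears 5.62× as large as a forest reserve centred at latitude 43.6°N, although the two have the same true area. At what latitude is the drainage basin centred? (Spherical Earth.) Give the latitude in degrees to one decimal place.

Mercator areal scale is sec²φ, so apparent-area ratio = sec²φ₁ / sec²φ₂ = cos²φ₂ / cos²φ₁.
cos²φ₂ / cos²φ₁ = 5.62  ⇒  cos φ₁ = cos 43.6° / √5.62 = 0.7242/2.371 = 0.3055.
φ₁ = arccos(0.3055) ≈ 72.2°.

72.2°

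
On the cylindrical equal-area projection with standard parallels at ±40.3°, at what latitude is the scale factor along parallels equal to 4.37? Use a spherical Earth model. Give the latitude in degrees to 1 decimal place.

A cylindrical equal-area projection with standard parallel φ₀ has meridian scale h = cos φ / cos φ₀ and parallel scale k = cos φ₀ / cos φ (so areas are preserved, h·k = 1).
k = cos φ₀ / cos φ = 4.37  ⇒  cos φ = cos 40.3° / 4.37 = 0.1745.
φ = arccos(0.1745) ≈ 79.9°.

79.9°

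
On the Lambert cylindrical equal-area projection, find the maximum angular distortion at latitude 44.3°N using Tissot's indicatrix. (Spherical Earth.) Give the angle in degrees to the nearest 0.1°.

The Lambert cylindrical equal-area projection is the cylindrical equal-area projection with its standard parallel at the equator (φ₀ = 0). For cylindrical equal-area with standard parallel φ₀, h = cos φ / cos φ₀ and k = cos φ₀ / cos φ, so h·k = 1.
At 44.3°: h = 0.7157, k = 1.397; principal scales a = 1.397, b = 0.7157.
sin(ω/2) = (a − b)/(a + b) = 0.6816/2.113 = 0.3226, so ω = 2 arcsin(0.3226) ≈ 37.6°.

37.6°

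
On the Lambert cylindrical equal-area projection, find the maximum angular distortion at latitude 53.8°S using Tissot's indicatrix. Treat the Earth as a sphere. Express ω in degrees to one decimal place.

The Lambert cylindrical equal-area projection is the cylindrical equal-area projection with its standard parallel at the equator (φ₀ = 0). A cylindrical equal-area projection with standard parallel φ₀ has meridian scale h = cos φ / cos φ₀ and parallel scale k = cos φ₀ / cos φ (so areas are preserved, h·k = 1).
At 53.8°: h = 0.5906, k = 1.693; principal scales a = 1.693, b = 0.5906.
sin(ω/2) = (a − b)/(a + b) = 1.103/2.284 = 0.4828, so ω = 2 arcsin(0.4828) ≈ 57.7°.

57.7°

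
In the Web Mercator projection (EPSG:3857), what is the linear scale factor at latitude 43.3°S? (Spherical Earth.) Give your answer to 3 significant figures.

Mercator is conformal, so the point scale is isotropic: h = k = sec φ = 1/cos φ.
k = 1/cos 43.3° = 1/0.7278 = 1.374.

1.37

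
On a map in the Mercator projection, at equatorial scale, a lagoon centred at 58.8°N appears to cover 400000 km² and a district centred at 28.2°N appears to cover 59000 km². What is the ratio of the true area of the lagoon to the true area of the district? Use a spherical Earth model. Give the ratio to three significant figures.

On Mercator the areal scale is sec²φ, so true area = apparent × cos²φ.
True area of lagoon: 400000 × cos²(58.8°) = 400000 × 0.2684 = 107300 km².
True area of district: 59000 × cos²(28.2°) = 59000 × 0.7767 = 45830 km².
Ratio = 107300 / 45830 ≈ 2.34.

2.34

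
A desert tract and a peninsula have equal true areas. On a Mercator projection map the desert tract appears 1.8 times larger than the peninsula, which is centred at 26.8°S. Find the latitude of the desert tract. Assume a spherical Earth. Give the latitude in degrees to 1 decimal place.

On Mercator, (apparent₁)/(apparent₂) = sec²φ₁ / sec²φ₂ when true areas are equal.
cos²φ₂ / cos²φ₁ = 1.8  ⇒  cos φ₁ = cos 26.8° / √1.8 = 0.8926/1.342 = 0.6653.
φ₁ = arccos(0.6653) ≈ 48.3°.

48.3°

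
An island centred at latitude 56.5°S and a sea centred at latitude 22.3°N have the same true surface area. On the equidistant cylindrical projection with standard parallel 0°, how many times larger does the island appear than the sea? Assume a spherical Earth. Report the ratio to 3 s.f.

1.68

Plate carrée maps x = Rλ, y = Rφ. The meridian scale is h = 1 and the parallel scale is k = 1/cos φ = sec φ.
Areal scale at 56.5°: h·k = 1.000 × 1.812 = 1.812.
Areal scale at 22.3°: h·k = 1.000 × 1.081 = 1.081.
Ratio = 1.812/1.081 ≈ 1.68.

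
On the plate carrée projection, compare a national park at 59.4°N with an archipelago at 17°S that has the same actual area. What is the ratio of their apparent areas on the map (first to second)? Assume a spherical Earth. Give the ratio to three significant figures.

1.88

For the equirectangular projection with φ₀ = 0 (plate carrée), h = 1 along meridians and k = sec φ along parallels.
Areal scale at 59.4°: h·k = 1.000 × 1.964 = 1.964.
Areal scale at 17°: h·k = 1.000 × 1.046 = 1.046.
Ratio = 1.964/1.046 ≈ 1.88.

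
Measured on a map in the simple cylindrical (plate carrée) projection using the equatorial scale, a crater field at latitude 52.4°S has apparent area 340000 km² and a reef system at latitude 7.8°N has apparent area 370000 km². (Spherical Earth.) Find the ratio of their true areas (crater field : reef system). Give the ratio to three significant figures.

On the plate carrée, areal scale = h·k = 1 × sec φ, so true area = apparent × cos φ.
True area of crater field: 340000 × cos(52.4°) = 340000 × 0.6101 = 207400 km².
True area of reef system: 370000 × cos(7.8°) = 370000 × 0.9907 = 366600 km².
Ratio = 207400 / 366600 ≈ 0.566.

0.566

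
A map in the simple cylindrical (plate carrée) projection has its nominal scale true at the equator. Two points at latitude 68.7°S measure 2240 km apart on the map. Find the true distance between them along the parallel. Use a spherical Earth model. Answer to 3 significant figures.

814 km

For the equirectangular projection with φ₀ = 0 (plate carrée), h = 1 along meridians and k = sec φ along parallels.
Along the parallel at 68.7°, map distances are exaggerated by k = sec 68.7° = 2.753.
True distance = 2240 / 2.753 = 2240 × cos 68.7° ≈ 814 km.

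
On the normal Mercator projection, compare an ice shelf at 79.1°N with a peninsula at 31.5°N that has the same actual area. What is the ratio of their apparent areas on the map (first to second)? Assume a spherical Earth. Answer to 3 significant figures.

On Mercator, area is exaggerated by sec²φ = 1/cos²φ.
At 79.1°: sec²(79.1°) = 1/0.1891² = 27.97.
At 31.5°: sec²(31.5°) = 1/0.8526² = 1.376.
Ratio = 27.97/1.376 = cos²(31.5°)/cos²(79.1°) ≈ 20.3.

20.3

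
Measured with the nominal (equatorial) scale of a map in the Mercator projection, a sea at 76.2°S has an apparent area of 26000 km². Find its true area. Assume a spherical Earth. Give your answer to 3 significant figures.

1480 km²

The Mercator projection is conformal; its linear scale factor is the same in every direction and equals sec φ = 1/cos φ.
Areal scale = k² = sec²φ = 1/cos²(76.2°) = 1/0.2385² = 17.58.
True area = apparent / (areal scale) = 26000 / 17.58 ≈ 1480 km².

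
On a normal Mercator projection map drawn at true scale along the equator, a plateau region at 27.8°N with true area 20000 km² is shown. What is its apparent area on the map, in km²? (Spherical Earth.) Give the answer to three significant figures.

For Mercator, h = k = sec φ (a conformal cylindrical projection has a single point scale, 1/cos φ).
Areal scale = k² = sec²φ = 1/cos²(27.8°) = 1/0.8846² = 1.278.
Apparent area = 20000 × 1.278 ≈ 25600 km².

25600 km²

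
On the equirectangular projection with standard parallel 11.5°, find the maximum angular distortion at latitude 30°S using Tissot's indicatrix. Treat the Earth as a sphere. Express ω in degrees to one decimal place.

7.1°

The equidistant cylindrical projection with φ₀ = 11.5° has h = 1 (meridians true) and k = cos φ₀ / cos φ along parallels.
At 30°: h = 1.000, k = 1.132; principal scales a = 1.132, b = 1.000.
sin(ω/2) = (a − b)/(a + b) = 0.1315/2.132 = 0.06170, so ω = 2 arcsin(0.06170) ≈ 7.1°.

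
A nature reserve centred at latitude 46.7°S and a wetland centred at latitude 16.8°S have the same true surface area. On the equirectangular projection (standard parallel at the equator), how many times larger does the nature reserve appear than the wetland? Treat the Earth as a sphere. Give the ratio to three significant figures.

1.40

For the equirectangular projection with φ₀ = 0 (plate carrée), h = 1 along meridians and k = sec φ along parallels.
Areal scale at 46.7°: h·k = 1.000 × 1.458 = 1.458.
Areal scale at 16.8°: h·k = 1.000 × 1.045 = 1.045.
Ratio = 1.458/1.045 ≈ 1.40.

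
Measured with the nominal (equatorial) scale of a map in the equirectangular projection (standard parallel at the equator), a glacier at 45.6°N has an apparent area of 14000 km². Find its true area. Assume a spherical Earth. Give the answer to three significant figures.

In the plate carrée (x = Rλ, y = Rφ), meridians are true-scale (h = 1) and parallels are stretched by k = sec φ.
Areal scale = h·k = 1 × sec φ; at 45.6°, h = 1.000, k = 1.429, so h·k = 1.429.
True area = apparent / (areal scale) = 14000 / 1.429 ≈ 9800 km².

9800 km²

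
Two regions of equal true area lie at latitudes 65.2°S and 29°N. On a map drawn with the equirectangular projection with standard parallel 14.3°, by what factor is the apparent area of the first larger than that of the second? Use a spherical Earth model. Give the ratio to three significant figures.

In the equirectangular projection with standard parallel φ₀ = 14.3° (x = Rλ cos φ₀, y = Rφ), meridians are true-scale (h = 1) and the parallel scale is k = cos φ₀ / cos φ.
Areal scale at 65.2°: h·k = 1.000 × 2.310 = 2.310.
Areal scale at 29°: h·k = 1.000 × 1.108 = 1.108.
Ratio = 2.310/1.108 ≈ 2.09.

2.09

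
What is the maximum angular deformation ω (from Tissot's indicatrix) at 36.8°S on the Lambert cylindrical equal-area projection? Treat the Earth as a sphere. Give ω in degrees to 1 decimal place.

25.3°

The Lambert cylindrical equal-area projection is the cylindrical equal-area projection with its standard parallel at the equator (φ₀ = 0). A cylindrical equal-area projection with standard parallel φ₀ has meridian scale h = cos φ / cos φ₀ and parallel scale k = cos φ₀ / cos φ (so areas are preserved, h·k = 1).
At 36.8°: h = 0.8007, k = 1.249; principal scales a = 1.249, b = 0.8007.
sin(ω/2) = (a − b)/(a + b) = 0.4481/2.050 = 0.2186, so ω = 2 arcsin(0.2186) ≈ 25.3°.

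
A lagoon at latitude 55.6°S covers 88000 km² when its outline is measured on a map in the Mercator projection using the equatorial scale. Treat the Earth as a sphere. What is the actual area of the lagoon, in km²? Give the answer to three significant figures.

For Mercator, h = k = sec φ (a conformal cylindrical projection has a single point scale, 1/cos φ).
Areal scale = k² = sec²φ = 1/cos²(55.6°) = 1/0.5650² = 3.133.
True area = apparent / (areal scale) = 88000 / 3.133 ≈ 28100 km².

28100 km²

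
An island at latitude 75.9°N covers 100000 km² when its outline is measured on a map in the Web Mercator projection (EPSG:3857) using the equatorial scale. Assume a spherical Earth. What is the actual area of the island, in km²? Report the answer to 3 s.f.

The Mercator projection is conformal; its linear scale factor is the same in every direction and equals sec φ = 1/cos φ.
Areal scale = k² = sec²φ = 1/cos²(75.9°) = 1/0.2436² = 16.85.
True area = apparent / (areal scale) = 100000 / 16.85 ≈ 5930 km².

5930 km²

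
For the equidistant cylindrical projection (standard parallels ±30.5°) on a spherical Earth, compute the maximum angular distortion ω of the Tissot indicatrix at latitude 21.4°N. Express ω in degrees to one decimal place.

4.4°

The equidistant cylindrical projection with φ₀ = 30.5° has h = 1 (meridians true) and k = cos φ₀ / cos φ along parallels.
At 21.4°: h = 1.000, k = 0.9254; principal scales a = 1.000, b = 0.9254.
sin(ω/2) = (a − b)/(a + b) = 0.07457/1.925 = 0.03873, so ω = 2 arcsin(0.03873) ≈ 4.4°.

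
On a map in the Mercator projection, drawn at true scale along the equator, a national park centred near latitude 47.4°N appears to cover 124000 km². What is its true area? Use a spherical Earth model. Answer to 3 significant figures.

Mercator is conformal, so the point scale is isotropic: h = k = sec φ = 1/cos φ.
Areal scale = k² = sec²φ = 1/cos²(47.4°) = 1/0.6769² = 2.183.
True area = apparent / (areal scale) = 124000 / 2.183 ≈ 56800 km².

56800 km²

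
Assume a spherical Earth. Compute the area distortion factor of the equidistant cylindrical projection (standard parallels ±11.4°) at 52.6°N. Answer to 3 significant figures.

1.61

In the equirectangular projection with standard parallel φ₀ = 11.4° (x = Rλ cos φ₀, y = Rφ), meridians are true-scale (h = 1) and the parallel scale is k = cos φ₀ / cos φ.
Areal scale = h·k = 1 × cos φ₀ / cos φ; at 52.6°, h = 1.000, k = 1.614, so h·k = 1.614.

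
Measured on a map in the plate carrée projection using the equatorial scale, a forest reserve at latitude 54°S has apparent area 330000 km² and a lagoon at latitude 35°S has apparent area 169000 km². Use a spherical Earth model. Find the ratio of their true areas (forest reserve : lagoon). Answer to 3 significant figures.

Plate carrée has h = 1 and k = sec φ, giving areal scale sec φ; true area = (apparent area) · cos φ.
True area of forest reserve: 330000 × cos(54°) = 330000 × 0.5878 = 194000 km².
True area of lagoon: 169000 × cos(35°) = 169000 × 0.8192 = 138400 km².
Ratio = 194000 / 138400 ≈ 1.40.

1.40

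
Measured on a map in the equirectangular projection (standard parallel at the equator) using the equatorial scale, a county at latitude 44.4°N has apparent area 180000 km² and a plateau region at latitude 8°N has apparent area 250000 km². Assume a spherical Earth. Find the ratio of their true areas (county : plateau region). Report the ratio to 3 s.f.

On the plate carrée, areal scale = h·k = 1 × sec φ, so true area = apparent × cos φ.
True area of county: 180000 × cos(44.4°) = 180000 × 0.7145 = 128600 km².
True area of plateau region: 250000 × cos(8°) = 250000 × 0.9903 = 247600 km².
Ratio = 128600 / 247600 ≈ 0.519.

0.519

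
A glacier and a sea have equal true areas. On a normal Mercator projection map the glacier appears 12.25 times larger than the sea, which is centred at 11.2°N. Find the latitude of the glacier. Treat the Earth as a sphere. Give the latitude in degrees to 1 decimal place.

Mercator areal scale is sec²φ, so apparent-area ratio = sec²φ₁ / sec²φ₂ = cos²φ₂ / cos²φ₁.
cos²φ₂ / cos²φ₁ = 12.25  ⇒  cos φ₁ = cos 11.2° / √12.25 = 0.9810/3.500 = 0.2803.
φ₁ = arccos(0.2803) ≈ 73.7°.

73.7°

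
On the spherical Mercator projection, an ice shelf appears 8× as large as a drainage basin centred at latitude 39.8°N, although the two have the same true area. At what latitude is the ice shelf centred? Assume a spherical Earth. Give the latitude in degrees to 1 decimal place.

On Mercator, (apparent₁)/(apparent₂) = sec²φ₁ / sec²φ₂ when true areas are equal.
cos²φ₂ / cos²φ₁ = 8  ⇒  cos φ₁ = cos 39.8° / √8 = 0.7683/2.828 = 0.2716.
φ₁ = arccos(0.2716) ≈ 74.2°.

74.2°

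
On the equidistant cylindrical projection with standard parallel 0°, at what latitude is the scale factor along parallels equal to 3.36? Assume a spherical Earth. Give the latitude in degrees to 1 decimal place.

Plate carrée: h = 1, k = sec φ along parallels.
sec φ = 3.36  ⇒  cos φ = 0.2976  ⇒  φ ≈ 72.7°.

72.7°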